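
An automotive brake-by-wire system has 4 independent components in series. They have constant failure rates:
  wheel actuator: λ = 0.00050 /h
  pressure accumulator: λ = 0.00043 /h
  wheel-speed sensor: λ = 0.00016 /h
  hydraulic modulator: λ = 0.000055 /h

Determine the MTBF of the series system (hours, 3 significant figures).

873

Series of exponential components: λ_sys = Σ λ_i
λ_sys = 0.00050 + 0.00043 + 0.00016 + 0.000055 = 1.1450e-03 /h
MTBF = 1 / λ_sys = 873 h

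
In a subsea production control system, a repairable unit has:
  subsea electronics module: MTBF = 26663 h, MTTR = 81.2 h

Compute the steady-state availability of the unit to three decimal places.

0.997

A(subsea electronics module) = MTBF/(MTBF+MTTR) = 26663/(26663+81.2) = 0.997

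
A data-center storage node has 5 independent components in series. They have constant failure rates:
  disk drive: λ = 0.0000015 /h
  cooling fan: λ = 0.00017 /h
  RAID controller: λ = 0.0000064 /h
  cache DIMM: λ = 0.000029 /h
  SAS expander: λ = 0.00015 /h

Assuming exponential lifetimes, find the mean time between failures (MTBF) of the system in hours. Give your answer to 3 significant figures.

Series of exponential components: λ_sys = Σ λ_i
λ_sys = 0.0000015 + 0.00017 + 0.0000064 + 0.000029 + 0.00015 = 3.5690e-04 /h
MTBF = 1 / λ_sys = 2800 h

2800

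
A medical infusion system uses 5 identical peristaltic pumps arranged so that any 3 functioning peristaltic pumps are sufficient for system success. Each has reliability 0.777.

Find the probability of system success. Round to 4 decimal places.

0.9229

R = Σ_{i=3}^{5} C(5,i) p^i (1−p)^{5−i} with p = 0.777
C(5,3)·0.777^3·0.223^2 = 0.233277
C(5,4)·0.777^4·0.223^1 = 0.406405
C(5,5)·0.777^5·0.223^0 = 0.283208
Sum = 0.9229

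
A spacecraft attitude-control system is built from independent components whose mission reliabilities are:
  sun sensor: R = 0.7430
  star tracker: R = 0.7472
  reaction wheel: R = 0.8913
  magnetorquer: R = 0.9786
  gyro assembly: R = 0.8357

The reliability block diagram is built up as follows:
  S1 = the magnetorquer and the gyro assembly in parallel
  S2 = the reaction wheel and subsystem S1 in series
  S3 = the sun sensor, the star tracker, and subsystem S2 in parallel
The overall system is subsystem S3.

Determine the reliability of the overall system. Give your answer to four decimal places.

0.9927

Parallel (magnetorquer and gyro assembly): 1 − (1 − 0.978600)(1 − 0.835700) = 0.996484
Series (reaction wheel and [0.996484]): 0.891300 × 0.996484 = 0.888166
Parallel (sun sensor, star tracker, and [0.888166]): 1 − (1 − 0.743000)(1 − 0.747200)(1 − 0.888166) = 0.9927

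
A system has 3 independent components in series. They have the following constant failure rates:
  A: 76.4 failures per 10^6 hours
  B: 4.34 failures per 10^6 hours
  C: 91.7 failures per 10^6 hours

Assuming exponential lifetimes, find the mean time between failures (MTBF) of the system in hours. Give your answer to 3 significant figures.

Series of exponential components: λ_sys = Σ λ_i
λ_sys = 0.0000764 + 0.00000434 + 0.0000917 = 1.7244e-04 /h
MTBF = 1 / λ_sys = 5800 h

5800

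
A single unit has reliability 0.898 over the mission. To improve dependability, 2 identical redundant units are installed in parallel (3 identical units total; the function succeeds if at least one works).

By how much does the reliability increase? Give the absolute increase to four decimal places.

R_before = 0.898
R_after = 1 − (1 − 0.898)^3 = 0.9989
ΔR = 0.9989 − 0.898 = 0.1009

0.1009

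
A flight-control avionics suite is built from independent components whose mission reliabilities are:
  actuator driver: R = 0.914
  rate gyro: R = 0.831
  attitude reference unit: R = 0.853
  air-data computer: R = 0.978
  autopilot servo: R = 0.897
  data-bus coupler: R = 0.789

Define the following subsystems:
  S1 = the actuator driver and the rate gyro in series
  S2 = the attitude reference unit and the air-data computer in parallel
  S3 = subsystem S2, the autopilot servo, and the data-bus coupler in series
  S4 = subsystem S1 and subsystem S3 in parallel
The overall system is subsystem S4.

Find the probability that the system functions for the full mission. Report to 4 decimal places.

0.9292

Series (actuator driver and rate gyro): 0.914000 × 0.831000 = 0.759534
Parallel (attitude reference unit and air-data computer): 1 − (1 − 0.853000)(1 − 0.978000) = 0.996766
Series ([0.996766], autopilot servo, and data-bus coupler): 0.996766 × 0.897000 × 0.789000 = 0.705444
Parallel ([0.759534] and [0.705444]): 1 − (1 − 0.759534)(1 − 0.705444) = 0.9292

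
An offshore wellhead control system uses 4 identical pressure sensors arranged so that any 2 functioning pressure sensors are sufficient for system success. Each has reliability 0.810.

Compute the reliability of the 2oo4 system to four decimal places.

0.9765

R = Σ_{i=2}^{4} C(4,i) p^i (1−p)^{4−i} with p = 0.810
C(4,2)·0.810^2·0.190^2 = 0.142111
C(4,3)·0.810^3·0.190^1 = 0.403895
C(4,4)·0.810^4·0.190^0 = 0.430467
Sum = 0.9765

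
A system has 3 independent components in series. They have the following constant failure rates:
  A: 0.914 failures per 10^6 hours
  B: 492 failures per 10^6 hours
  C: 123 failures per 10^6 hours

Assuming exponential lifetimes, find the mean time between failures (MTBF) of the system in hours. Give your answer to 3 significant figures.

Series of exponential components: λ_sys = Σ λ_i
λ_sys = 0.000000914 + 0.000492 + 0.000123 = 6.1591e-04 /h
MTBF = 1 / λ_sys = 1620 h

1620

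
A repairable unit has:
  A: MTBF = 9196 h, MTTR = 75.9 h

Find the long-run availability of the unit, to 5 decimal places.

0.99181

A(A) = MTBF/(MTBF+MTTR) = 9196/(9196+75.9) = 0.99181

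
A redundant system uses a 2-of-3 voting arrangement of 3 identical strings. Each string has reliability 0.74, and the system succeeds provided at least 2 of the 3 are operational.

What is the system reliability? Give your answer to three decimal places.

0.832

R = Σ_{i=2}^{3} C(3,i) p^i (1−p)^{3−i} with p = 0.74
C(3,2)·0.74^2·0.26^1 = 0.42713
C(3,3)·0.74^3·0.26^0 = 0.40522
Sum = 0.832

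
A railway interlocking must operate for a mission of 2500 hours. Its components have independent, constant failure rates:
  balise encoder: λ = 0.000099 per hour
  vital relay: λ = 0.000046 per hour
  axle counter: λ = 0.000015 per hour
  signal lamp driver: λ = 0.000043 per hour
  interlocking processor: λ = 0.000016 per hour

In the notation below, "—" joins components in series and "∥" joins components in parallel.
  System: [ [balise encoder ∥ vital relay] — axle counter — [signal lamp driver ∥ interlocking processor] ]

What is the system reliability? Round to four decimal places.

0.9365

R(balise encoder) = exp(−0.000099 × 2500) = 0.780750
R(vital relay) = exp(−0.000046 × 2500) = 0.891366
R(axle counter) = exp(−0.000015 × 2500) = 0.963194
R(signal lamp driver) = exp(−0.000043 × 2500) = 0.898077
R(interlocking processor) = exp(−0.000016 × 2500) = 0.960789
Parallel (balise encoder and vital relay): 1 − (1 − 0.780750)(1 − 0.891366) = 0.976182
Parallel (signal lamp driver and interlocking processor): 1 − (1 − 0.898077)(1 − 0.960789) = 0.996003
Series ([0.976182], axle counter, and [0.996003]): 0.976182 × 0.963194 × 0.996003 = 0.9365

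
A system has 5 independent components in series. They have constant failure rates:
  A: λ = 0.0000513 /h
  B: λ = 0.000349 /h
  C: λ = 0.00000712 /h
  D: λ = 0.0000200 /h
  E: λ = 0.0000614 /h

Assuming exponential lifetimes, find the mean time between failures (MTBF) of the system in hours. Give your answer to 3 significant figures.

Series of exponential components: λ_sys = Σ λ_i
λ_sys = 0.0000513 + 0.000349 + 0.00000712 + 0.0000200 + 0.0000614 = 4.8882e-04 /h
MTBF = 1 / λ_sys = 2050 h

2050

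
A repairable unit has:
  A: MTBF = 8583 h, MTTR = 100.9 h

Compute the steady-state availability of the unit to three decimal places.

A(A) = MTBF/(MTBF+MTTR) = 8583/(8583+100.9) = 0.988

0.988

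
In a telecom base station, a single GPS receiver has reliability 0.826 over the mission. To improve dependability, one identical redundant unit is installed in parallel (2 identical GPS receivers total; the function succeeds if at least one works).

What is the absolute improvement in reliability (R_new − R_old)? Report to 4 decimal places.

R_before = 0.826
R_after = 1 − (1 − 0.826)^2 = 0.9697
ΔR = 0.9697 − 0.826 = 0.1437

0.1437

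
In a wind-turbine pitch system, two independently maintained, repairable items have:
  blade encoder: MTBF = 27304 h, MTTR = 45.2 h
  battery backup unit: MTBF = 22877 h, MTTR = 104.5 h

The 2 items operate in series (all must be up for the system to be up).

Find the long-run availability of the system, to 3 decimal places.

A(blade encoder) = MTBF/(MTBF+MTTR) = 27304/(27304+45.2) = 0.998347
A(battery backup unit) = MTBF/(MTBF+MTTR) = 22877/(22877+104.5) = 0.995453
Series availability: 0.998347 × 0.995453 = 0.994

0.994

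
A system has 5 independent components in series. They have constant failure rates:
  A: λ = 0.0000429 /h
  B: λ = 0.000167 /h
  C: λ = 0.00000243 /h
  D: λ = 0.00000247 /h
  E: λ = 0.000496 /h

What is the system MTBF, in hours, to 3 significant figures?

Series of exponential components: λ_sys = Σ λ_i
λ_sys = 0.0000429 + 0.000167 + 0.00000243 + 0.00000247 + 0.000496 = 7.1080e-04 /h
MTBF = 1 / λ_sys = 1410 h

1410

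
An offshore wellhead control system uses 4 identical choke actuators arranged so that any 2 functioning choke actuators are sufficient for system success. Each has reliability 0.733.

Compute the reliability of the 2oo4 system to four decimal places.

0.9391

R = Σ_{i=2}^{4} C(4,i) p^i (1−p)^{4−i} with p = 0.733
C(4,2)·0.733^2·0.267^2 = 0.229817
C(4,3)·0.733^3·0.267^1 = 0.420613
C(4,4)·0.733^4·0.267^0 = 0.288679
Sum = 0.9391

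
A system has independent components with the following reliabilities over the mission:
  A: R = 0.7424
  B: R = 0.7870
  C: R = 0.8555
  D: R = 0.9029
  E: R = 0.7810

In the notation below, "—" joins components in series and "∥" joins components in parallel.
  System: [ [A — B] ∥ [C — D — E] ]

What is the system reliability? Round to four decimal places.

Series (A and B): 0.742400 × 0.787000 = 0.584269
Series (C, D, and E): 0.855500 × 0.902900 × 0.781000 = 0.603269
Parallel ([0.584269] and [0.603269]): 1 − (1 − 0.584269)(1 − 0.603269) = 0.8351

0.8351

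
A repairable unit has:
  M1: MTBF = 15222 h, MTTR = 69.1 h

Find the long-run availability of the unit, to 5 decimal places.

0.99548

A(M1) = MTBF/(MTBF+MTTR) = 15222/(15222+69.1) = 0.99548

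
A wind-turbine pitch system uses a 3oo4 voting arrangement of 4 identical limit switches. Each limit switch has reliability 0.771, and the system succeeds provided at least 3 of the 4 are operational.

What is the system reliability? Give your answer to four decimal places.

R = Σ_{i=3}^{4} C(4,i) p^i (1−p)^{4−i} with p = 0.771
C(4,3)·0.771^3·0.229^1 = 0.419816
C(4,4)·0.771^4·0.229^0 = 0.353360
Sum = 0.7732

0.7732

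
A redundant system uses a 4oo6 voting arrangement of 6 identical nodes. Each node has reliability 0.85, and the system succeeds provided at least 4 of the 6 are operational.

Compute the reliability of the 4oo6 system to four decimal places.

R = Σ_{i=4}^{6} C(6,i) p^i (1−p)^{6−i} with p = 0.85
C(6,4)·0.85^4·0.15^2 = 0.176177
C(6,5)·0.85^5·0.15^1 = 0.399335
C(6,6)·0.85^6·0.15^0 = 0.377150
Sum = 0.9527

0.9527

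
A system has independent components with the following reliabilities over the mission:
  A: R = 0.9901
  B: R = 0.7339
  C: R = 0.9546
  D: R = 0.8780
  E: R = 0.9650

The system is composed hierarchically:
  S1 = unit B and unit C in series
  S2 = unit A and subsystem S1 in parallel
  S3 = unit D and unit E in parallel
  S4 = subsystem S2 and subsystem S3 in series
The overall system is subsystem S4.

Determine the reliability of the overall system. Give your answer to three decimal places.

Series (B and C): 0.73390 × 0.95460 = 0.70058
Parallel (A and [0.70058]): 1 − (1 − 0.99010)(1 − 0.70058) = 0.99704
Parallel (D and E): 1 − (1 − 0.87800)(1 − 0.96500) = 0.99573
Series ([0.99704] and [0.99573]): 0.99704 × 0.99573 = 0.993

0.993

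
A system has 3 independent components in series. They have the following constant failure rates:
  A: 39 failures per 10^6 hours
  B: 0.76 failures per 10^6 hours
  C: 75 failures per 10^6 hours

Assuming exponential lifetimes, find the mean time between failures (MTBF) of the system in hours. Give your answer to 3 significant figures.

Series of exponential components: λ_sys = Σ λ_i
λ_sys = 0.000039 + 0.00000076 + 0.000075 = 1.1476e-04 /h
MTBF = 1 / λ_sys = 8710 h

8710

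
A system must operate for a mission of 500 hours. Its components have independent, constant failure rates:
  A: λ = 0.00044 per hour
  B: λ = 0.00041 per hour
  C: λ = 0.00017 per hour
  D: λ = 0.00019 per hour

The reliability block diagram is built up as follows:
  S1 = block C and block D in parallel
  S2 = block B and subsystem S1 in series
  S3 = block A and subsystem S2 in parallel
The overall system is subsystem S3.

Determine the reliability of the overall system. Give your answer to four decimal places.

0.9622

R(A) = exp(−0.00044 × 500) = 0.802519
R(B) = exp(−0.00041 × 500) = 0.814647
R(C) = exp(−0.00017 × 500) = 0.918512
R(D) = exp(−0.00019 × 500) = 0.909373
Parallel (C and D): 1 − (1 − 0.918512)(1 − 0.909373) = 0.992615
Series (B and [0.992615]): 0.814647 × 0.992615 = 0.808631
Parallel (A and [0.808631]): 1 − (1 − 0.802519)(1 − 0.808631) = 0.9622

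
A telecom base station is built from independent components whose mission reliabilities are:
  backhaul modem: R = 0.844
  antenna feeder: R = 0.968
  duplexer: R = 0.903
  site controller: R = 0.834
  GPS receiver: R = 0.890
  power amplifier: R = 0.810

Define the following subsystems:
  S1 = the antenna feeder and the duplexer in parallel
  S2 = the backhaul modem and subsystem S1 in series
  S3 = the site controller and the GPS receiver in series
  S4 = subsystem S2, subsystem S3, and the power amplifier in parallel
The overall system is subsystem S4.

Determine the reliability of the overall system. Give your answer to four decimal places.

Parallel (antenna feeder and duplexer): 1 − (1 − 0.968000)(1 − 0.903000) = 0.996896
Series (backhaul modem and [0.996896]): 0.844000 × 0.996896 = 0.841380
Series (site controller and GPS receiver): 0.834000 × 0.890000 = 0.742260
Parallel ([0.841380], [0.742260], and power amplifier): 1 − (1 − 0.841380)(1 − 0.742260)(1 − 0.810000) = 0.9922

0.9922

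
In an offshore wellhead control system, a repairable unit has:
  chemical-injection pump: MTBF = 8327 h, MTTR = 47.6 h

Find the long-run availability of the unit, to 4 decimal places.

0.9943

A(chemical-injection pump) = MTBF/(MTBF+MTTR) = 8327/(8327+47.6) = 0.9943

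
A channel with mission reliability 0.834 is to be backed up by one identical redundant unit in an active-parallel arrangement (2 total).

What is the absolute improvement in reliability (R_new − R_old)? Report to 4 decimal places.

R_before = 0.834
R_after = 1 − (1 − 0.834)^2 = 0.9724
ΔR = 0.9724 − 0.834 = 0.1384

0.1384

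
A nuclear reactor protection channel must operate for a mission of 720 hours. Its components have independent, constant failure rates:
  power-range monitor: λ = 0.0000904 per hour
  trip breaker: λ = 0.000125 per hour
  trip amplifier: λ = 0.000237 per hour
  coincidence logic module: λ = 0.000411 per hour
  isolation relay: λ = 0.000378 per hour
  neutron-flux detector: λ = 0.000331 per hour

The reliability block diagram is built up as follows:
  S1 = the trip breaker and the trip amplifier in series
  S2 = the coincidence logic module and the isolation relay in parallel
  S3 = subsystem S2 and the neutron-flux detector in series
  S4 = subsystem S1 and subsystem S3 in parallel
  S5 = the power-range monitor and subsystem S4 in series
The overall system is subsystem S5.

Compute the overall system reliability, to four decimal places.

0.8811

R(power-range monitor) = exp(−0.0000904 × 720) = 0.936985
R(trip breaker) = exp(−0.000125 × 720) = 0.913931
R(trip amplifier) = exp(−0.000237 × 720) = 0.843125
R(coincidence logic module) = exp(−0.000411 × 720) = 0.743847
R(isolation relay) = exp(−0.000378 × 720) = 0.761732
R(neutron-flux detector) = exp(−0.000331 × 720) = 0.787951
Series (trip breaker and trip amplifier): 0.913931 × 0.843125 = 0.770558
Parallel (coincidence logic module and isolation relay): 1 − (1 − 0.743847)(1 − 0.761732) = 0.938967
Series ([0.938967] and neutron-flux detector): 0.938967 × 0.787951 = 0.739860
Parallel ([0.770558] and [0.739860]): 1 − (1 − 0.770558)(1 − 0.739860) = 0.940313
Series (power-range monitor and [0.940313]): 0.936985 × 0.940313 = 0.8811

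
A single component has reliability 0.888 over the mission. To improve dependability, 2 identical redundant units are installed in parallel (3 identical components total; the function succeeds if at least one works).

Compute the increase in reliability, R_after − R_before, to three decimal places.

0.111

R_before = 0.888
R_after = 1 − (1 − 0.888)^3 = 0.999
ΔR = 0.999 − 0.888 = 0.111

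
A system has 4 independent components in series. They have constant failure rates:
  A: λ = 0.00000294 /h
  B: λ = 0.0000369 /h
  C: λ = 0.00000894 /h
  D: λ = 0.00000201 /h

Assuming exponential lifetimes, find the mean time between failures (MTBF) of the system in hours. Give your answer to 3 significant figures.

Series of exponential components: λ_sys = Σ λ_i
λ_sys = 0.00000294 + 0.0000369 + 0.00000894 + 0.00000201 = 5.0790e-05 /h
MTBF = 1 / λ_sys = 19700 h

19700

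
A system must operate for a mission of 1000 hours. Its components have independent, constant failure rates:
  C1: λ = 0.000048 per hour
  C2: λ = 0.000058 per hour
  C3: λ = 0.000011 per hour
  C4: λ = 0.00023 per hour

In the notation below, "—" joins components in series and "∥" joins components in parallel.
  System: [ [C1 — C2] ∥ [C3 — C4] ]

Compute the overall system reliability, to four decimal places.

0.9785

R(C1) = exp(−0.000048 × 1000) = 0.953134
R(C2) = exp(−0.000058 × 1000) = 0.943650
R(C3) = exp(−0.000011 × 1000) = 0.989060
R(C4) = exp(−0.00023 × 1000) = 0.794534
Series (C1 and C2): 0.953134 × 0.943650 = 0.899425
Series (C3 and C4): 0.989060 × 0.794534 = 0.785842
Parallel ([0.899425] and [0.785842]): 1 − (1 − 0.899425)(1 − 0.785842) = 0.9785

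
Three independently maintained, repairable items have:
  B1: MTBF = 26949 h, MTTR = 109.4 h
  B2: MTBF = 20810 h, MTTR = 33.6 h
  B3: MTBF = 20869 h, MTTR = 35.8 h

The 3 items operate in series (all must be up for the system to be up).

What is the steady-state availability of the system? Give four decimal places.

0.9926

A(B1) = MTBF/(MTBF+MTTR) = 26949/(26949+109.4) = 0.995957
A(B2) = MTBF/(MTBF+MTTR) = 20810/(20810+33.6) = 0.998388
A(B3) = MTBF/(MTBF+MTTR) = 20869/(20869+35.8) = 0.998287
Series availability: 0.995957 × 0.998388 × 0.998287 = 0.9926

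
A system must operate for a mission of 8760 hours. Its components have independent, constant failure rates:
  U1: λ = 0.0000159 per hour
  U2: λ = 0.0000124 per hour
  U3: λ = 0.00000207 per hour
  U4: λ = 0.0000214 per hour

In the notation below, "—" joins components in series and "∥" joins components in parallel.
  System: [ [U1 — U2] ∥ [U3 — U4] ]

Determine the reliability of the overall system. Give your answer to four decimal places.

R(U1) = exp(−0.0000159 × 8760) = 0.869981
R(U2) = exp(−0.0000124 × 8760) = 0.897068
R(U3) = exp(−0.00000207 × 8760) = 0.982030
R(U4) = exp(−0.0000214 × 8760) = 0.829059
Series (U1 and U2): 0.869981 × 0.897068 = 0.780432
Series (U3 and U4): 0.982030 × 0.829059 = 0.814161
Parallel ([0.780432] and [0.814161]): 1 − (1 − 0.780432)(1 − 0.814161) = 0.9592

0.9592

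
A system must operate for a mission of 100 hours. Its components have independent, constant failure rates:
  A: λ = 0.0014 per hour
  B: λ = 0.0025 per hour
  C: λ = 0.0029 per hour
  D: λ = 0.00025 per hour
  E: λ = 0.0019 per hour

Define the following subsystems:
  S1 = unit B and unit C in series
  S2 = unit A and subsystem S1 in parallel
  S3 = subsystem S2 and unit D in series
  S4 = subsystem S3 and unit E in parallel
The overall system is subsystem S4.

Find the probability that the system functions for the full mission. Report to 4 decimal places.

0.9865

R(A) = exp(−0.0014 × 100) = 0.869358
R(B) = exp(−0.0025 × 100) = 0.778801
R(C) = exp(−0.0029 × 100) = 0.748264
R(D) = exp(−0.00025 × 100) = 0.975310
R(E) = exp(−0.0019 × 100) = 0.826959
Series (B and C): 0.778801 × 0.748264 = 0.582749
Parallel (A and [0.582749]): 1 − (1 − 0.869358)(1 − 0.582749) = 0.945489
Series ([0.945489] and D): 0.945489 × 0.975310 = 0.922145
Parallel ([0.922145] and E): 1 − (1 − 0.922145)(1 − 0.826959) = 0.9865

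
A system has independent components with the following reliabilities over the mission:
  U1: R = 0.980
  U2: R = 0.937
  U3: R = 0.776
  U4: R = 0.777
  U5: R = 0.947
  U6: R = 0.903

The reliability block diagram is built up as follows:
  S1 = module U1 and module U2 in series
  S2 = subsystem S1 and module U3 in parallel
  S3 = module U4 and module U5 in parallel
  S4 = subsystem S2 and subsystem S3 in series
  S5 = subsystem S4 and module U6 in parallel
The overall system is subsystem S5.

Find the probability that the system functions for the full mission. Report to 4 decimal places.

0.9971

Series (U1 and U2): 0.980000 × 0.937000 = 0.918260
Parallel ([0.918260] and U3): 1 − (1 − 0.918260)(1 − 0.776000) = 0.981690
Parallel (U4 and U5): 1 − (1 − 0.777000)(1 − 0.947000) = 0.988181
Series ([0.981690] and [0.988181]): 0.981690 × 0.988181 = 0.970087
Parallel ([0.970087] and U6): 1 − (1 − 0.970087)(1 − 0.903000) = 0.9971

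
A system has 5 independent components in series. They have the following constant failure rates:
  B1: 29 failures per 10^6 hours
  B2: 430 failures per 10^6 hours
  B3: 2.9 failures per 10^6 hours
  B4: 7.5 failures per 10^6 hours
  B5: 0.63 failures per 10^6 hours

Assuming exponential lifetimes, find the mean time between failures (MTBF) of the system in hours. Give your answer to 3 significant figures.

2130

Series of exponential components: λ_sys = Σ λ_i
λ_sys = 0.000029 + 0.00043 + 0.0000029 + 0.0000075 + 0.00000063 = 4.7003e-04 /h
MTBF = 1 / λ_sys = 2130 h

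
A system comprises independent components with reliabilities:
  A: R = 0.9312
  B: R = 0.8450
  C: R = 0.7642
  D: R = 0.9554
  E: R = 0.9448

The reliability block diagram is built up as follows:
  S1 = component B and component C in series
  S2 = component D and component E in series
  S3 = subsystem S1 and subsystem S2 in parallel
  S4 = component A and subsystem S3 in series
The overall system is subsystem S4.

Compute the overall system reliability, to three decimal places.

0.899

Series (B and C): 0.84500 × 0.76420 = 0.64575
Series (D and E): 0.95540 × 0.94480 = 0.90266
Parallel ([0.64575] and [0.90266]): 1 − (1 − 0.64575)(1 − 0.90266) = 0.96552
Series (A and [0.96552]): 0.93120 × 0.96552 = 0.899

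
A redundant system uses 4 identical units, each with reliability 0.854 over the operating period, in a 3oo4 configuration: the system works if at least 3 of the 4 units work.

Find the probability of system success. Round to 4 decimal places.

R = Σ_{i=3}^{4} C(4,i) p^i (1−p)^{4−i} with p = 0.854
C(4,3)·0.854^3·0.146^1 = 0.363736
C(4,4)·0.854^4·0.146^0 = 0.531902
Sum = 0.8956

0.8956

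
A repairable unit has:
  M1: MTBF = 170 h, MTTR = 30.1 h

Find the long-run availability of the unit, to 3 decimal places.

A(M1) = MTBF/(MTBF+MTTR) = 170/(170+30.1) = 0.850

0.850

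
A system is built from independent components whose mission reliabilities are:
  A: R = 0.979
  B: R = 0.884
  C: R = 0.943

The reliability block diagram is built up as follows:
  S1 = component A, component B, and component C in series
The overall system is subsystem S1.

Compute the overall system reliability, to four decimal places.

0.8161

Series (A, B, and C): 0.979000 × 0.884000 × 0.943000 = 0.8161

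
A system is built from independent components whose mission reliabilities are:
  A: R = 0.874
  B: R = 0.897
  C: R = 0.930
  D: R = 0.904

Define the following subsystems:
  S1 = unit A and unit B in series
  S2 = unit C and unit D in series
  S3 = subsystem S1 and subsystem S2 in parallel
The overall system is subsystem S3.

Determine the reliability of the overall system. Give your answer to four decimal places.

Series (A and B): 0.874000 × 0.897000 = 0.783978
Series (C and D): 0.930000 × 0.904000 = 0.840720
Parallel ([0.783978] and [0.840720]): 1 − (1 − 0.783978)(1 − 0.840720) = 0.9656

0.9656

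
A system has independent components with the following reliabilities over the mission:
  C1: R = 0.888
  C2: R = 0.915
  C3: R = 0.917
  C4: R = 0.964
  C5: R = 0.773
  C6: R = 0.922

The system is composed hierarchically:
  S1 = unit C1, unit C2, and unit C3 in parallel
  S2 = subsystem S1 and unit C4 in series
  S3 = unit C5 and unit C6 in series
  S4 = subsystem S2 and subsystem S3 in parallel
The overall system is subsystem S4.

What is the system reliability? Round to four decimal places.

0.9894

Parallel (C1, C2, and C3): 1 − (1 − 0.888000)(1 − 0.915000)(1 − 0.917000) = 0.999210
Series ([0.999210] and C4): 0.999210 × 0.964000 = 0.963238
Series (C5 and C6): 0.773000 × 0.922000 = 0.712706
Parallel ([0.963238] and [0.712706]): 1 − (1 − 0.963238)(1 − 0.712706) = 0.9894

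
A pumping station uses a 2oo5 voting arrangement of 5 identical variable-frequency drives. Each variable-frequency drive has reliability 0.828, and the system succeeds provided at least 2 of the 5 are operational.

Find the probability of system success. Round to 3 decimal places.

0.996

R = Σ_{i=2}^{5} C(5,i) p^i (1−p)^{5−i} with p = 0.828
C(5,2)·0.828^2·0.172^3 = 0.03489
C(5,3)·0.828^3·0.172^2 = 0.16794
C(5,4)·0.828^4·0.172^1 = 0.40422
C(5,5)·0.828^5·0.172^0 = 0.38918
Sum = 0.996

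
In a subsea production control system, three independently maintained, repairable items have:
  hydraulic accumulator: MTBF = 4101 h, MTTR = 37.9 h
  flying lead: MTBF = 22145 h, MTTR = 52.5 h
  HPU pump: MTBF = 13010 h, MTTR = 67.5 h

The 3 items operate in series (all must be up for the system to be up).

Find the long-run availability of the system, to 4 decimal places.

A(hydraulic accumulator) = MTBF/(MTBF+MTTR) = 4101/(4101+37.9) = 0.990843
A(flying lead) = MTBF/(MTBF+MTTR) = 22145/(22145+52.5) = 0.997635
A(HPU pump) = MTBF/(MTBF+MTTR) = 13010/(13010+67.5) = 0.994838
Series availability: 0.990843 × 0.997635 × 0.994838 = 0.9834

0.9834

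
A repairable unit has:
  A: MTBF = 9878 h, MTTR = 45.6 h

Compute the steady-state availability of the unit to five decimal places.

A(A) = MTBF/(MTBF+MTTR) = 9878/(9878+45.6) = 0.99540

0.99540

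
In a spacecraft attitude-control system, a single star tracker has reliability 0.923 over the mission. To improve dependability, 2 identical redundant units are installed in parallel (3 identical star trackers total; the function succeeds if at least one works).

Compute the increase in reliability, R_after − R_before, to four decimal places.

R_before = 0.923
R_after = 1 − (1 − 0.923)^3 = 0.9995
ΔR = 0.9995 − 0.923 = 0.0765

0.0765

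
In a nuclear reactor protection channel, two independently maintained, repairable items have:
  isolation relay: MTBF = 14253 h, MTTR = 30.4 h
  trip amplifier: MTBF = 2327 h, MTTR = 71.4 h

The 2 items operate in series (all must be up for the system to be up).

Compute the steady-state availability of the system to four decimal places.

A(isolation relay) = MTBF/(MTBF+MTTR) = 14253/(14253+30.4) = 0.997872
A(trip amplifier) = MTBF/(MTBF+MTTR) = 2327/(2327+71.4) = 0.970230
Series availability: 0.997872 × 0.970230 = 0.9682

0.9682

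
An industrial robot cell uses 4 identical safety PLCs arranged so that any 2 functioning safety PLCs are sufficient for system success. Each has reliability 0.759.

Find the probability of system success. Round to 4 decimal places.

R = Σ_{i=2}^{4} C(4,i) p^i (1−p)^{4−i} with p = 0.759
C(4,2)·0.759^2·0.241^2 = 0.200756
C(4,3)·0.759^3·0.241^1 = 0.421505
C(4,4)·0.759^4·0.241^0 = 0.331869
Sum = 0.9541

0.9541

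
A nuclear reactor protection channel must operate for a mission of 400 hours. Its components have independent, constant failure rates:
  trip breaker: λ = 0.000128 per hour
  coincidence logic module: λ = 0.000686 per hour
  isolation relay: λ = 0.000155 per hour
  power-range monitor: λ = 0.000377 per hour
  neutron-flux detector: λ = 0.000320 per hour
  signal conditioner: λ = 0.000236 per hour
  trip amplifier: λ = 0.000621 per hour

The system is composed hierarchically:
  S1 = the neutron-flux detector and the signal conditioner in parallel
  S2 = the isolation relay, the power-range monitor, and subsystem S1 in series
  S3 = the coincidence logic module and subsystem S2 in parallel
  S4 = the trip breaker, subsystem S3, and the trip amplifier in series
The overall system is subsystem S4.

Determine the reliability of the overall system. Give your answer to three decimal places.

R(trip breaker) = exp(−0.000128 × 400) = 0.95009
R(coincidence logic module) = exp(−0.000686 × 400) = 0.76003
R(isolation relay) = exp(−0.000155 × 400) = 0.93988
R(power-range monitor) = exp(−0.000377 × 400) = 0.86002
R(neutron-flux detector) = exp(−0.000320 × 400) = 0.87985
R(signal conditioner) = exp(−0.000236 × 400) = 0.90992
R(trip amplifier) = exp(−0.000621 × 400) = 0.78005
Parallel (neutron-flux detector and signal conditioner): 1 − (1 − 0.87985)(1 − 0.90992) = 0.98918
Series (isolation relay, power-range monitor, and [0.98918]): 0.93988 × 0.86002 × 0.98918 = 0.79957
Parallel (coincidence logic module and [0.79957]): 1 − (1 − 0.76003)(1 − 0.79957) = 0.95190
Series (trip breaker, [0.95190], and trip amplifier): 0.95009 × 0.95190 × 0.78005 = 0.705

0.705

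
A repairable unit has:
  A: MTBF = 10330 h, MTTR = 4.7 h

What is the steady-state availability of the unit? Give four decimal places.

0.9995

A(A) = MTBF/(MTBF+MTTR) = 10330/(10330+4.7) = 0.9995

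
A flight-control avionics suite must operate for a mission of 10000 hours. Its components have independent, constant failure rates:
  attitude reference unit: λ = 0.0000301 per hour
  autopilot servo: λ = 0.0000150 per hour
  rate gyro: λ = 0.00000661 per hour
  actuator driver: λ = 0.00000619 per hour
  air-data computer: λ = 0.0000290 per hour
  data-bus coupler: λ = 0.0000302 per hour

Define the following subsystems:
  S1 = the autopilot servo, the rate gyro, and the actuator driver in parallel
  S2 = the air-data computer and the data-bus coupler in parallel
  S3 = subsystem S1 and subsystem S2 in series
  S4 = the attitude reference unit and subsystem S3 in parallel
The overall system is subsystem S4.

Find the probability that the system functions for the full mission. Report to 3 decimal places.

R(attitude reference unit) = exp(−0.0000301 × 10000) = 0.74008
R(autopilot servo) = exp(−0.0000150 × 10000) = 0.86071
R(rate gyro) = exp(−0.00000661 × 10000) = 0.93604
R(actuator driver) = exp(−0.00000619 × 10000) = 0.93998
R(air-data computer) = exp(−0.0000290 × 10000) = 0.74826
R(data-bus coupler) = exp(−0.0000302 × 10000) = 0.73934
Parallel (autopilot servo, rate gyro, and actuator driver): 1 − (1 − 0.86071)(1 − 0.93604)(1 − 0.93998) = 0.99947
Parallel (air-data computer and data-bus coupler): 1 − (1 − 0.74826)(1 − 0.73934) = 0.93438
Series ([0.99947] and [0.93438]): 0.99947 × 0.93438 = 0.93388
Parallel (attitude reference unit and [0.93388]): 1 − (1 − 0.74008)(1 − 0.93388) = 0.983

0.983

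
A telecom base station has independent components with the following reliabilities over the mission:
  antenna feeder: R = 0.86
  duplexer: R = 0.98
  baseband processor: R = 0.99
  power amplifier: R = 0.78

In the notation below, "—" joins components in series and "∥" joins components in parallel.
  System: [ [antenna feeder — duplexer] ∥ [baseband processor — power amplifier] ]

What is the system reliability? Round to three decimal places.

0.964

Series (antenna feeder and duplexer): 0.86000 × 0.98000 = 0.84280
Series (baseband processor and power amplifier): 0.99000 × 0.78000 = 0.77220
Parallel ([0.84280] and [0.77220]): 1 − (1 − 0.84280)(1 − 0.77220) = 0.964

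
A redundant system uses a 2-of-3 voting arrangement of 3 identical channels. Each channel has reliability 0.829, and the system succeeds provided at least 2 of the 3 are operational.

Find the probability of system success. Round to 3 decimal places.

0.922

R = Σ_{i=2}^{3} C(3,i) p^i (1−p)^{3−i} with p = 0.829
C(3,2)·0.829^2·0.171^1 = 0.35255
C(3,3)·0.829^3·0.171^0 = 0.56972
Sum = 0.922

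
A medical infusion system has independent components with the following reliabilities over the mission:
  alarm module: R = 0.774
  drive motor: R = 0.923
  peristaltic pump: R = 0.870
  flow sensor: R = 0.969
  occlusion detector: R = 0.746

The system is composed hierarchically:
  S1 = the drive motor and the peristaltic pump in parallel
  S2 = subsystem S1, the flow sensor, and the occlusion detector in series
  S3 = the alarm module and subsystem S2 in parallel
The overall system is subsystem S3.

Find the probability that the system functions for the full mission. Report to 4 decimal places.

Parallel (drive motor and peristaltic pump): 1 − (1 − 0.923000)(1 − 0.870000) = 0.989990
Series ([0.989990], flow sensor, and occlusion detector): 0.989990 × 0.969000 × 0.746000 = 0.715638
Parallel (alarm module and [0.715638]): 1 − (1 − 0.774000)(1 − 0.715638) = 0.9357

0.9357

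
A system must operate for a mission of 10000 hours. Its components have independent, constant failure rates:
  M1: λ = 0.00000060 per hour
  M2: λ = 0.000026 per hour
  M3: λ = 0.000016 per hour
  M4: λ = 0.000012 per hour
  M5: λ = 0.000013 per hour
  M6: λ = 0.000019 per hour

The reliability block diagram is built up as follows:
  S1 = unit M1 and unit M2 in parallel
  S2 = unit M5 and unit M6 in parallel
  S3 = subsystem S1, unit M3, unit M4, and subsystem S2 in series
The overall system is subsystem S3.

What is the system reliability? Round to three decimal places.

R(M1) = exp(−0.00000060 × 10000) = 0.99402
R(M2) = exp(−0.000026 × 10000) = 0.77105
R(M3) = exp(−0.000016 × 10000) = 0.85214
R(M4) = exp(−0.000012 × 10000) = 0.88692
R(M5) = exp(−0.000013 × 10000) = 0.87810
R(M6) = exp(−0.000019 × 10000) = 0.82696
Parallel (M1 and M2): 1 − (1 − 0.99402)(1 − 0.77105) = 0.99863
Parallel (M5 and M6): 1 − (1 − 0.87810)(1 − 0.82696) = 0.97891
Series ([0.99863], M3, M4, and [0.97891]): 0.99863 × 0.85214 × 0.88692 × 0.97891 = 0.739

0.739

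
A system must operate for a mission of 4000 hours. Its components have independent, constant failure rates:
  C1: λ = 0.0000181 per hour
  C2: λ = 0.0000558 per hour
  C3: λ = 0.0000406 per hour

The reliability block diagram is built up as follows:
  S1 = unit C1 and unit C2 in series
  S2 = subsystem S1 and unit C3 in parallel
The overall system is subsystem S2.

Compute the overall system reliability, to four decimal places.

R(C1) = exp(−0.0000181 × 4000) = 0.930159
R(C2) = exp(−0.0000558 × 4000) = 0.799955
R(C3) = exp(−0.0000406 × 4000) = 0.850101
Series (C1 and C2): 0.930159 × 0.799955 = 0.744085
Parallel ([0.744085] and C3): 1 − (1 − 0.744085)(1 − 0.850101) = 0.9616

0.9616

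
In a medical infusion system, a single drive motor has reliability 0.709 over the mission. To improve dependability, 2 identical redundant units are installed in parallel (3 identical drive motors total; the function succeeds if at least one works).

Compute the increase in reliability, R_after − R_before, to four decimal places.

R_before = 0.709
R_after = 1 − (1 − 0.709)^3 = 0.9754
ΔR = 0.9754 − 0.709 = 0.2664

0.2664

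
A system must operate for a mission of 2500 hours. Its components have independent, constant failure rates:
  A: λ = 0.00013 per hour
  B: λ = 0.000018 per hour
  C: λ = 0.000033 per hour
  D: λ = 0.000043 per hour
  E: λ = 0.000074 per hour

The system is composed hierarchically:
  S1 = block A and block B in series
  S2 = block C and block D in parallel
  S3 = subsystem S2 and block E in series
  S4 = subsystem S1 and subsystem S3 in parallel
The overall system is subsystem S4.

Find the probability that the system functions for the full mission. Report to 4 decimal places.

R(A) = exp(−0.00013 × 2500) = 0.722527
R(B) = exp(−0.000018 × 2500) = 0.955997
R(C) = exp(−0.000033 × 2500) = 0.920811
R(D) = exp(−0.000043 × 2500) = 0.898077
R(E) = exp(−0.000074 × 2500) = 0.831104
Series (A and B): 0.722527 × 0.955997 = 0.690734
Parallel (C and D): 1 − (1 − 0.920811)(1 − 0.898077) = 0.991929
Series ([0.991929] and E): 0.991929 × 0.831104 = 0.824396
Parallel ([0.690734] and [0.824396]): 1 − (1 − 0.690734)(1 − 0.824396) = 0.9457

0.9457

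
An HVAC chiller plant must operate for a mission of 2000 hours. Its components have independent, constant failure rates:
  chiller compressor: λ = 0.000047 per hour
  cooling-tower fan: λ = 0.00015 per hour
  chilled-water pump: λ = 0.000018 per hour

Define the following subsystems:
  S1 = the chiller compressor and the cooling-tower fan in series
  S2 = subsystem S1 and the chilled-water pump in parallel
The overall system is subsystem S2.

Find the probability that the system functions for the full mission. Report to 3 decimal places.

R(chiller compressor) = exp(−0.000047 × 2000) = 0.91028
R(cooling-tower fan) = exp(−0.00015 × 2000) = 0.74082
R(chilled-water pump) = exp(−0.000018 × 2000) = 0.96464
Series (chiller compressor and cooling-tower fan): 0.91028 × 0.74082 = 0.67435
Parallel ([0.67435] and chilled-water pump): 1 − (1 − 0.67435)(1 − 0.96464) = 0.988

0.988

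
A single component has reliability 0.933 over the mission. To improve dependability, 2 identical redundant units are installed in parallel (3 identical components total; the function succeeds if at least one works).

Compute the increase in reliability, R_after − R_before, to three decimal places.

0.067

R_before = 0.933
R_after = 1 − (1 − 0.933)^3 = 1.000
ΔR = 1.000 − 0.933 = 0.067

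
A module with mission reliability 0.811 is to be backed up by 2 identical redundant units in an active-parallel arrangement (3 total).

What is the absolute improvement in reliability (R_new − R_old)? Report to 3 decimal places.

R_before = 0.811
R_after = 1 − (1 − 0.811)^3 = 0.993
ΔR = 0.993 − 0.811 = 0.182

0.182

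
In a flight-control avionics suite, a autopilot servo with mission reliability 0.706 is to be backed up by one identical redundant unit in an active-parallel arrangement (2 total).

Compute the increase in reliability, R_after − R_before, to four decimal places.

R_before = 0.706
R_after = 1 − (1 − 0.706)^2 = 0.9136
ΔR = 0.9136 − 0.706 = 0.2076

0.2076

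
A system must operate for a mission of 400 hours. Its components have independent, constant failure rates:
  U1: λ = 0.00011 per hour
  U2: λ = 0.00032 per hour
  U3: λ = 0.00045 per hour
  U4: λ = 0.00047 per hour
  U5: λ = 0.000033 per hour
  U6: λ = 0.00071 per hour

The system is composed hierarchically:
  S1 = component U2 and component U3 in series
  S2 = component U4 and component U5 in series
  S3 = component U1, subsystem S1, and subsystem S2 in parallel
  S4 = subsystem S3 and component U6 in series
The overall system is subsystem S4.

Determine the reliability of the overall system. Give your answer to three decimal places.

R(U1) = exp(−0.00011 × 400) = 0.95695
R(U2) = exp(−0.00032 × 400) = 0.87985
R(U3) = exp(−0.00045 × 400) = 0.83527
R(U4) = exp(−0.00047 × 400) = 0.82861
R(U5) = exp(−0.000033 × 400) = 0.98689
R(U6) = exp(−0.00071 × 400) = 0.75277
Series (U2 and U3): 0.87985 × 0.83527 = 0.73491
Series (U4 and U5): 0.82861 × 0.98689 = 0.81775
Parallel (U1, [0.73491], and [0.81775]): 1 − (1 − 0.95695)(1 − 0.73491)(1 − 0.81775) = 0.99792
Series ([0.99792] and U6): 0.99792 × 0.75277 = 0.751

0.751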